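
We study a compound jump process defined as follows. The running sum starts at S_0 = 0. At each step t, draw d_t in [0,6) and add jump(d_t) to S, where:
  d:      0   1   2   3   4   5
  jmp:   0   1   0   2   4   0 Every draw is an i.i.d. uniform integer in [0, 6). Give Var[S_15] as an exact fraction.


Outcome values over d=0..5: [0, 1, 0, 2, 4, 0]
Σy = 7, Σy² = 21, M = 6
μ = 7/6 = 7/6,  σ² = 21/6 − (7/6)² = 77/36
Independent increments: Var[S_15] = 15·σ² = 15·(77/36) = 385/12

385/12


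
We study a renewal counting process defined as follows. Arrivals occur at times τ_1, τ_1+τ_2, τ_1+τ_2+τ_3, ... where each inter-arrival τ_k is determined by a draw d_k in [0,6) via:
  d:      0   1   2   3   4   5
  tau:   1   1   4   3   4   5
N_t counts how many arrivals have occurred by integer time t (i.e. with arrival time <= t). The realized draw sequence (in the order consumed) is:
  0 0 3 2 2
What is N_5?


3

draw d_1=0: τ_1=1, arrival time A_1=1
draw d_2=0: τ_2=1, arrival time A_2=2
draw d_3=3: τ_3=3, arrival time A_3=5
draw d_4=2: τ_4=4, arrival time A_4=9
draw d_5=2: τ_5=4, arrival time A_5=13
N_t over t=0..5: 0:0 1:1 2:2 3:2 4:2 5:3


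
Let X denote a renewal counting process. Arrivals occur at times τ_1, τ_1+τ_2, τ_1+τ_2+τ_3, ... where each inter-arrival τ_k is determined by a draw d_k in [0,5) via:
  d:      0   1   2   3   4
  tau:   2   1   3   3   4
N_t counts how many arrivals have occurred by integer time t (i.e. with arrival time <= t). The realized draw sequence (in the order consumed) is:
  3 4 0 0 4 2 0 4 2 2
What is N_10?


draw d_1=3: τ_1=3, arrival time A_1=3
draw d_2=4: τ_2=4, arrival time A_2=7
draw d_3=0: τ_3=2, arrival time A_3=9
draw d_4=0: τ_4=2, arrival time A_4=11
draw d_5=4: τ_5=4, arrival time A_5=15
draw d_6=2: τ_6=3, arrival time A_6=18
draw d_7=0: τ_7=2, arrival time A_7=20
draw d_8=4: τ_8=4, arrival time A_8=24
draw d_9=2: τ_9=3, arrival time A_9=27
draw d_10=2: τ_10=3, arrival time A_10=30
N_t over t=0..10: 0:0 1:0 2:0 3:1 4:1 5:1 6:1 7:2 8:2 9:3 10:3

3


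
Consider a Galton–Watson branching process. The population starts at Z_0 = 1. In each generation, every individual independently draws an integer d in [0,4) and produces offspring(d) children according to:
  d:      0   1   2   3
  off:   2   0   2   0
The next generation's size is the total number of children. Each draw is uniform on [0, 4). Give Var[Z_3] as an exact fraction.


Outcome values over d=0..3: [2, 0, 2, 0]
Σy = 4, Σy² = 8, M = 4
μ = 4/4 = 1,  σ² = 8/4 − (1)² = 1
V_0 = 0, E_0 = 1
V_1 = 1·E_0 + (1)²·V_0 = 1;  E_1 = 1
V_2 = 1·E_1 + (1)²·V_1 = 2;  E_2 = 1
V_3 = 1·E_2 + (1)²·V_2 = 3;  E_3 = 1

3


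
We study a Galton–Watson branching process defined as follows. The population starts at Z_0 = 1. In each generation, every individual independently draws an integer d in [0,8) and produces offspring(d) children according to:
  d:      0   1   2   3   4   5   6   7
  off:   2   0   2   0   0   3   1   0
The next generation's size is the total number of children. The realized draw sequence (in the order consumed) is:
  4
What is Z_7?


0

gen 0: Z_0=1, draws=[4], offspring=[0], Z_1=0
gen 1: Z_1=0, draws=[], offspring=[], Z_2=0
gen 2: Z_2=0, draws=[], offspring=[], Z_3=0
gen 3: Z_3=0, draws=[], offspring=[], Z_4=0
gen 4: Z_4=0, draws=[], offspring=[], Z_5=0
gen 5: Z_5=0, draws=[], offspring=[], Z_6=0
gen 6: Z_6=0, draws=[], offspring=[], Z_7=0


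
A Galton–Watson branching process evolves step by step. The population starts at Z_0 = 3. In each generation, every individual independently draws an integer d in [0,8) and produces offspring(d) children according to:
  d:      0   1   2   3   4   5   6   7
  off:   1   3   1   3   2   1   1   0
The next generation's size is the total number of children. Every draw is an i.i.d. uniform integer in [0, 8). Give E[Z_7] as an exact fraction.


6561/128

Outcome values over d=0..7: [1, 3, 1, 3, 2, 1, 1, 0]
Σy = 12, Σy² = 26, M = 8
μ = 12/8 = 3/2,  σ² = 26/8 − (3/2)² = 1
E[Z_0] = 3
E[Z_1] = 3/2·E[Z_0] = 9/2
E[Z_2] = 3/2·E[Z_1] = 27/4
E[Z_3] = 3/2·E[Z_2] = 81/8
E[Z_4] = 3/2·E[Z_3] = 243/16
E[Z_5] = 3/2·E[Z_4] = 729/32
E[Z_6] = 3/2·E[Z_5] = 2187/64
E[Z_7] = 3/2·E[Z_6] = 6561/128


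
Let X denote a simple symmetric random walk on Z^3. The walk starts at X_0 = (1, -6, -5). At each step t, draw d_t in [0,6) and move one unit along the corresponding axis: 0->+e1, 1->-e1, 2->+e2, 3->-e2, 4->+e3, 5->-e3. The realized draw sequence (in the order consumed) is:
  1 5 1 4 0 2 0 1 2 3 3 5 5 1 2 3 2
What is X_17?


t=0: X=(1, -6, -5), d=1 → -e1, X_1=(0, -6, -5)
t=1: X=(0, -6, -5), d=5 → -e3, X_2=(0, -6, -6)
t=2: X=(0, -6, -6), d=1 → -e1, X_3=(-1, -6, -6)
t=3: X=(-1, -6, -6), d=4 → +e3, X_4=(-1, -6, -5)
t=4: X=(-1, -6, -5), d=0 → +e1, X_5=(0, -6, -5)
t=5: X=(0, -6, -5), d=2 → +e2, X_6=(0, -5, -5)
t=6: X=(0, -5, -5), d=0 → +e1, X_7=(1, -5, -5)
t=7: X=(1, -5, -5), d=1 → -e1, X_8=(0, -5, -5)
t=8: X=(0, -5, -5), d=2 → +e2, X_9=(0, -4, -5)
t=9: X=(0, -4, -5), d=3 → -e2, X_10=(0, -5, -5)
t=10: X=(0, -5, -5), d=3 → -e2, X_11=(0, -6, -5)
t=11: X=(0, -6, -5), d=5 → -e3, X_12=(0, -6, -6)
t=12: X=(0, -6, -6), d=5 → -e3, X_13=(0, -6, -7)
t=13: X=(0, -6, -7), d=1 → -e1, X_14=(-1, -6, -7)
t=14: X=(-1, -6, -7), d=2 → +e2, X_15=(-1, -5, -7)
t=15: X=(-1, -5, -7), d=3 → -e2, X_16=(-1, -6, -7)
t=16: X=(-1, -6, -7), d=2 → +e2, X_17=(-1, -5, -7)

(-1, -5, -7)


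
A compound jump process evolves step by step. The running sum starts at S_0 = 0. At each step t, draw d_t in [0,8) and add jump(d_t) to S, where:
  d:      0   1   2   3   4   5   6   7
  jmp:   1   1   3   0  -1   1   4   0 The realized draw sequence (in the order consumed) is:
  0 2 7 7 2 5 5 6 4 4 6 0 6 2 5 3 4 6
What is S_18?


t=0: S=0, d=0, jump=1, S_1=1
t=1: S=1, d=2, jump=3, S_2=4
t=2: S=4, d=7, jump=0, S_3=4
t=3: S=4, d=7, jump=0, S_4=4
t=4: S=4, d=2, jump=3, S_5=7
t=5: S=7, d=5, jump=1, S_6=8
t=6: S=8, d=5, jump=1, S_7=9
t=7: S=9, d=6, jump=4, S_8=13
t=8: S=13, d=4, jump=-1, S_9=12
t=9: S=12, d=4, jump=-1, S_10=11
t=10: S=11, d=6, jump=4, S_11=15
t=11: S=15, d=0, jump=1, S_12=16
t=12: S=16, d=6, jump=4, S_13=20
t=13: S=20, d=2, jump=3, S_14=23
t=14: S=23, d=5, jump=1, S_15=24
t=15: S=24, d=3, jump=0, S_16=24
t=16: S=24, d=4, jump=-1, S_17=23
t=17: S=23, d=6, jump=4, S_18=27

27


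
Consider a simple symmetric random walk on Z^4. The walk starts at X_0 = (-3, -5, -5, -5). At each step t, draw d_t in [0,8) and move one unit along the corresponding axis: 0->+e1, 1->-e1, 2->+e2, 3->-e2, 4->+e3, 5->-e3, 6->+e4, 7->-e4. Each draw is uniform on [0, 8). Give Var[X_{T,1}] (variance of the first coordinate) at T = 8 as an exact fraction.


Outcome values over d=0..7: [1, -1, 0, 0, 0, 0, 0, 0]
Σy = 0, Σy² = 2, M = 8
μ = 0/8 = 0,  σ² = 2/8 − (0)² = 1/4
Independent increments: Var[X_8] = 8·σ² = 8·(1/4) = 2

2


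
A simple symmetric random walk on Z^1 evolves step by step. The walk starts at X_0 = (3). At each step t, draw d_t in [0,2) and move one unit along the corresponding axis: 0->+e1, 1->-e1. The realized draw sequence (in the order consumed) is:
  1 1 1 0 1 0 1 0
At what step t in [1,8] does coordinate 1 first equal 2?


t=0: X=(3), d=1 → -e1, X_1=(2)
t=1: X=(2), d=1 → -e1, X_2=(1)
t=2: X=(1), d=1 → -e1, X_3=(0)
t=3: X=(0), d=0 → +e1, X_4=(1)
t=4: X=(1), d=1 → -e1, X_5=(0)
t=5: X=(0), d=0 → +e1, X_6=(1)
t=6: X=(1), d=1 → -e1, X_7=(0)
t=7: X=(0), d=0 → +e1, X_8=(1)

1


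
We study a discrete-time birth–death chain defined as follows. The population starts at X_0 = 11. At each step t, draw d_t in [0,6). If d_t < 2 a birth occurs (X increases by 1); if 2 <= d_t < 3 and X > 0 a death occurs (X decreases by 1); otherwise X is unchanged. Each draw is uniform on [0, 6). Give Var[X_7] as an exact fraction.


119/36

X can drop by at most 1 per step and X_0 = 11 > T = 7, so X_t >= 11 − t >= 4 > 0 for every t <= 7: the floor at 0 (the 'and X > 0' condition) never binds. Hence X_7 = X_0 + Σ_{t<7} Y_t with i.i.d. increments Y_t = y(d_t) ∈ {+1, −1, 0}.
Outcome values over d=0..5: [1, 1, -1, 0, 0, 0]
Σy = 1, Σy² = 3, M = 6
μ = 1/6 = 1/6,  σ² = 3/6 − (1/6)² = 17/36
Independent increments: Var[X_7] = 7·σ² = 7·(17/36) = 119/36


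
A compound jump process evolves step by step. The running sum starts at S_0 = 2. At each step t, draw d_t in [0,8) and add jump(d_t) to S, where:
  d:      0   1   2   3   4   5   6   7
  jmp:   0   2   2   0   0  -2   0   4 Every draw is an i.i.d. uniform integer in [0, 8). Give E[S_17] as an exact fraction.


Outcome values over d=0..7: [0, 2, 2, 0, 0, -2, 0, 4]
Σy = 6, Σy² = 28, M = 8
μ = 6/8 = 3/4,  σ² = 28/8 − (3/4)² = 47/16
E[S_17] = 2 + 17·(3/4) = 59/4

59/4


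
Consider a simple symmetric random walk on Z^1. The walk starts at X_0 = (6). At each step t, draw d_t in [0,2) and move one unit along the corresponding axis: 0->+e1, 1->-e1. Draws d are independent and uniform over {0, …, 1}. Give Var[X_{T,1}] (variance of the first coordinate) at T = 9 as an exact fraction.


Outcome values over d=0..1: [1, -1]
Σy = 0, Σy² = 2, M = 2
μ = 0/2 = 0,  σ² = 2/2 − (0)² = 1
Independent increments: Var[X_9] = 9·σ² = 9·(1) = 9

9


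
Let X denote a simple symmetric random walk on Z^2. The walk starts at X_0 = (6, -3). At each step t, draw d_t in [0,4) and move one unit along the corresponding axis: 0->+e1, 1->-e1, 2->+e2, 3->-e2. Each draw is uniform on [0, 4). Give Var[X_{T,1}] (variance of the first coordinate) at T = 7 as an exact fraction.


Outcome values over d=0..3: [1, -1, 0, 0]
Σy = 0, Σy² = 2, M = 4
μ = 0/4 = 0,  σ² = 2/4 − (0)² = 1/2
Independent increments: Var[X_7] = 7·σ² = 7·(1/2) = 7/2

7/2


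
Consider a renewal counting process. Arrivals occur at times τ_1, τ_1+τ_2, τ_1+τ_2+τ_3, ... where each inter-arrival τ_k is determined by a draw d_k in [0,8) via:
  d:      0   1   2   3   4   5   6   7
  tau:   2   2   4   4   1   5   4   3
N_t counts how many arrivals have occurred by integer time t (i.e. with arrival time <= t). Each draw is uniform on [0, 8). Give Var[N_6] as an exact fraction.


31472842383/68719476736

Inter-arrival values over d=0..7: [2, 2, 4, 4, 1, 5, 4, 3]
Each d has probability 1/8, so the pmf of τ is: f(1) = 1/8, f(2) = 1/4, f(3) = 1/8, f(4) = 3/8, f(5) = 1/8
Let p_n(j) = P(N_n = j), with p_0 = [1]. Condition on τ_1: p_n(0) = P(τ > n), and for j >= 1, p_n(j) = Σ_{k<=n} f(k)·p_{n−k}(j−1)
p_1 = [7/8, 1/8]  (j = 0..1)
p_2 = [5/8, 23/64, 1/64]  (j = 0..2)
p_3 = [1/2, 27/64, 39/512, 1/512]  (j = 0..3)
p_4 = [1/8, 45/64, 81/512, 55/4096, 1/4096]  (j = 0..4)
p_5 = [0, 43/64, 73/256, 167/4096, 71/32768, 1/32768]  (j = 0..5)
p_6 = [0, 7/16, 237/512, 371/4096, 285/32768, 87/262144, 1/262144]  (j = 0..6)
E[N_6] = Σ j·p_6(j) = 438169/262144;  E[N_6²] = Σ j²·p_6(j) = 852451/262144
Var[N_6] = 852451/262144 − (438169/262144)² = 31472842383/68719476736


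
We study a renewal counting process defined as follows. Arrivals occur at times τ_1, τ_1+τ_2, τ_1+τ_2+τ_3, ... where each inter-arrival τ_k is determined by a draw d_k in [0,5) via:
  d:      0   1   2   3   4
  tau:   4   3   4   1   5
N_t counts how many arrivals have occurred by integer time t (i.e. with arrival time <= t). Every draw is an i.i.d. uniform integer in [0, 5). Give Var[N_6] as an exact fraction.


108470964/244140625

Inter-arrival values over d=0..4: [4, 3, 4, 1, 5]
Each d has probability 1/5, so the pmf of τ is: f(1) = 1/5, f(3) = 1/5, f(4) = 2/5, f(5) = 1/5
Let p_n(j) = P(N_n = j), with p_0 = [1]. Condition on τ_1: p_n(0) = P(τ > n), and for j >= 1, p_n(j) = Σ_{k<=n} f(k)·p_{n−k}(j−1)
p_1 = [4/5, 1/5]  (j = 0..1)
p_2 = [4/5, 4/25, 1/25]  (j = 0..2)
p_3 = [3/5, 9/25, 4/125, 1/125]  (j = 0..3)
p_4 = [1/5, 17/25, 14/125, 4/625, 1/625]  (j = 0..4)
p_5 = [0, 18/25, 31/125, 19/625, 4/3125, 1/3125]  (j = 0..5)
p_6 = [0, 3/5, 8/25, 9/125, 24/3125, 4/15625, 1/15625]  (j = 0..6)
E[N_6] = Σ j·p_6(j) = 23256/15625;  E[N_6²] = Σ j²·p_6(j) = 41556/15625
Var[N_6] = 41556/15625 − (23256/15625)² = 108470964/244140625


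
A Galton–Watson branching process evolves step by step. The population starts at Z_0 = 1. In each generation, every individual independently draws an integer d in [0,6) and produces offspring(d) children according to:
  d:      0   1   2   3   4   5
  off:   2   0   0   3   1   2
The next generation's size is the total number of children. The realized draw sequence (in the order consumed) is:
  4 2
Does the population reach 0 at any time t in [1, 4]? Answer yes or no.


yes

gen 0: Z_0=1, draws=[4], offspring=[1], Z_1=1
gen 1: Z_1=1, draws=[2], offspring=[0], Z_2=0
gen 2: Z_2=0, draws=[], offspring=[], Z_3=0
gen 3: Z_3=0, draws=[], offspring=[], Z_4=0


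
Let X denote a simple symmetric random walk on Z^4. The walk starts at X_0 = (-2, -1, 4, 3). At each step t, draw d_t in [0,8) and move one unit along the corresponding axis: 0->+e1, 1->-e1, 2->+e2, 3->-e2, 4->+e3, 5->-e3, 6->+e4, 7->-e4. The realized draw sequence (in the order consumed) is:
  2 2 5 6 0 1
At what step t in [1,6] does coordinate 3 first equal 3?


t=0: X=(-2, -1, 4, 3), d=2 → +e2, X_1=(-2, 0, 4, 3)
t=1: X=(-2, 0, 4, 3), d=2 → +e2, X_2=(-2, 1, 4, 3)
t=2: X=(-2, 1, 4, 3), d=5 → -e3, X_3=(-2, 1, 3, 3)
t=3: X=(-2, 1, 3, 3), d=6 → +e4, X_4=(-2, 1, 3, 4)
t=4: X=(-2, 1, 3, 4), d=0 → +e1, X_5=(-1, 1, 3, 4)
t=5: X=(-1, 1, 3, 4), d=1 → -e1, X_6=(-2, 1, 3, 4)

3


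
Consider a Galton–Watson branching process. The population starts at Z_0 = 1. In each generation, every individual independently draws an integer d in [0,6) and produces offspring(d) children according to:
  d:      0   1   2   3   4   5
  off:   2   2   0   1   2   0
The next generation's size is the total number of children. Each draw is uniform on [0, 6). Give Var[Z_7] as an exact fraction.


Outcome values over d=0..5: [2, 2, 0, 1, 2, 0]
Σy = 7, Σy² = 13, M = 6
μ = 7/6 = 7/6,  σ² = 13/6 − (7/6)² = 29/36
V_0 = 0, E_0 = 1
V_1 = 29/36·E_0 + (7/6)²·V_0 = 29/36;  E_1 = 7/6
V_2 = 29/36·E_1 + (7/6)²·V_1 = 2639/1296;  E_2 = 49/36
V_3 = 29/36·E_2 + (7/6)²·V_2 = 180467/46656;  E_3 = 343/216
V_4 = 29/36·E_3 + (7/6)²·V_3 = 10991435/1679616;  E_4 = 2401/1296
V_5 = 29/36·E_4 + (7/6)²·V_4 = 628819499/60466176;  E_5 = 16807/7776
V_6 = 29/36·E_5 + (7/6)²·V_5 = 34602201179/2176782336;  E_6 = 117649/46656
V_7 = 29/36·E_6 + (7/6)²·V_6 = 1854689778347/78364164096;  E_7 = 823543/279936

1854689778347/78364164096


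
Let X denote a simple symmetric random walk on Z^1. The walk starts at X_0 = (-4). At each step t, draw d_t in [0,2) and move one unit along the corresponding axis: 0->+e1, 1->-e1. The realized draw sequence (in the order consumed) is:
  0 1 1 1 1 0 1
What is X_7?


t=0: X=(-4), d=0 → +e1, X_1=(-3)
t=1: X=(-3), d=1 → -e1, X_2=(-4)
t=2: X=(-4), d=1 → -e1, X_3=(-5)
t=3: X=(-5), d=1 → -e1, X_4=(-6)
t=4: X=(-6), d=1 → -e1, X_5=(-7)
t=5: X=(-7), d=0 → +e1, X_6=(-6)
t=6: X=(-6), d=1 → -e1, X_7=(-7)

(-7)


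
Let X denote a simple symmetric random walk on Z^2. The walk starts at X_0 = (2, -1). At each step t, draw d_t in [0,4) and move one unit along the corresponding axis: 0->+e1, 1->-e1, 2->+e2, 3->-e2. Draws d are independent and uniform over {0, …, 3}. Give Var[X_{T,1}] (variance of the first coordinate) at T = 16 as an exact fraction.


8

Outcome values over d=0..3: [1, -1, 0, 0]
Σy = 0, Σy² = 2, M = 4
μ = 0/4 = 0,  σ² = 2/4 − (0)² = 1/2
Independent increments: Var[X_16] = 16·σ² = 16·(1/2) = 8


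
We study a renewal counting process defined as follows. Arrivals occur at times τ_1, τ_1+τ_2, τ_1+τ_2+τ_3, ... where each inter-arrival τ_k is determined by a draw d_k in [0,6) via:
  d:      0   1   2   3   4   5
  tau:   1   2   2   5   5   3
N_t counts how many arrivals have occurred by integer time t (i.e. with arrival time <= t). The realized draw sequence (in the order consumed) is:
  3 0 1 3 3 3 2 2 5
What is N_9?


3

draw d_1=3: τ_1=5, arrival time A_1=5
draw d_2=0: τ_2=1, arrival time A_2=6
draw d_3=1: τ_3=2, arrival time A_3=8
draw d_4=3: τ_4=5, arrival time A_4=13
draw d_5=3: τ_5=5, arrival time A_5=18
draw d_6=3: τ_6=5, arrival time A_6=23
draw d_7=2: τ_7=2, arrival time A_7=25
draw d_8=2: τ_8=2, arrival time A_8=27
draw d_9=5: τ_9=3, arrival time A_9=30
N_t over t=0..9: 0:0 1:0 2:0 3:0 4:0 5:1 6:2 7:2 8:3 9:3


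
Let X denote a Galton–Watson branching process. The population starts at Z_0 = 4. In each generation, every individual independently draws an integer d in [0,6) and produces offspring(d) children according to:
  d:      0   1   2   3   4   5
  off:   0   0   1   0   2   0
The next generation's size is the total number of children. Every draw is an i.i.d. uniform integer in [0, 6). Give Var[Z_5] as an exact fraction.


217/768

Outcome values over d=0..5: [0, 0, 1, 0, 2, 0]
Σy = 3, Σy² = 5, M = 6
μ = 3/6 = 1/2,  σ² = 5/6 − (1/2)² = 7/12
V_0 = 0, E_0 = 4
V_1 = 7/12·E_0 + (1/2)²·V_0 = 7/3;  E_1 = 2
V_2 = 7/12·E_1 + (1/2)²·V_1 = 7/4;  E_2 = 1
V_3 = 7/12·E_2 + (1/2)²·V_2 = 49/48;  E_3 = 1/2
V_4 = 7/12·E_3 + (1/2)²·V_3 = 35/64;  E_4 = 1/4
V_5 = 7/12·E_4 + (1/2)²·V_4 = 217/768;  E_5 = 1/8


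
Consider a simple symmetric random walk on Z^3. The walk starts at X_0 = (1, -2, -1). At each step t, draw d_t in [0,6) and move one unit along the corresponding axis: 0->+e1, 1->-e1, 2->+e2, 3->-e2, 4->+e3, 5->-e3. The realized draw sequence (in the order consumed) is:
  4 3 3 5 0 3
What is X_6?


(2, -5, -1)

t=0: X=(1, -2, -1), d=4 → +e3, X_1=(1, -2, 0)
t=1: X=(1, -2, 0), d=3 → -e2, X_2=(1, -3, 0)
t=2: X=(1, -3, 0), d=3 → -e2, X_3=(1, -4, 0)
t=3: X=(1, -4, 0), d=5 → -e3, X_4=(1, -4, -1)
t=4: X=(1, -4, -1), d=0 → +e1, X_5=(2, -4, -1)
t=5: X=(2, -4, -1), d=3 → -e2, X_6=(2, -5, -1)


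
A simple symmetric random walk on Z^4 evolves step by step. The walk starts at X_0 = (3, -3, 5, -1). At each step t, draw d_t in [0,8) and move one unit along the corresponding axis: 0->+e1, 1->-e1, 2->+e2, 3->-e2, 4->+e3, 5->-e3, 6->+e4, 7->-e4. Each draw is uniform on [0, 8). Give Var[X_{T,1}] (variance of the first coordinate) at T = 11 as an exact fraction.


Outcome values over d=0..7: [1, -1, 0, 0, 0, 0, 0, 0]
Σy = 0, Σy² = 2, M = 8
μ = 0/8 = 0,  σ² = 2/8 − (0)² = 1/4
Independent increments: Var[X_11] = 11·σ² = 11·(1/4) = 11/4

11/4


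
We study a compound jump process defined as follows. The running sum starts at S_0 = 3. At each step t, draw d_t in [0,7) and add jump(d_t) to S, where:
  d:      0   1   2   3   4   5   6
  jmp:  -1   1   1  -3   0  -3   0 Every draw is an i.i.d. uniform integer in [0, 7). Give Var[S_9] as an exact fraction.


Outcome values over d=0..6: [-1, 1, 1, -3, 0, -3, 0]
Σy = -5, Σy² = 21, M = 7
μ = -5/7 = -5/7,  σ² = 21/7 − (-5/7)² = 122/49
Independent increments: Var[S_9] = 9·σ² = 9·(122/49) = 1098/49

1098/49


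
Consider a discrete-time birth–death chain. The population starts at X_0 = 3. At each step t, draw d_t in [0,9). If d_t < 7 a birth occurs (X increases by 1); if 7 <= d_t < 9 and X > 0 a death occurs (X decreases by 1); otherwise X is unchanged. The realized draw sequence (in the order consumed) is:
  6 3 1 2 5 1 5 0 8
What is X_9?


t=0: X=3, d=6 → birth, X_1=4
t=1: X=4, d=3 → birth, X_2=5
t=2: X=5, d=1 → birth, X_3=6
t=3: X=6, d=2 → birth, X_4=7
t=4: X=7, d=5 → birth, X_5=8
t=5: X=8, d=1 → birth, X_6=9
t=6: X=9, d=5 → birth, X_7=10
t=7: X=10, d=0 → birth, X_8=11
t=8: X=11, d=8 → death, X_9=10

10


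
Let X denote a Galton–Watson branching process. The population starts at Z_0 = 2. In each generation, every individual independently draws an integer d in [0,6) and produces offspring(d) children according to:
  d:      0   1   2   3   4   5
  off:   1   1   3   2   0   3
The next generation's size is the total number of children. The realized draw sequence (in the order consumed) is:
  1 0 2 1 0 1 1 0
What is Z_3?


gen 0: Z_0=2, draws=[1, 0], offspring=[1, 1], Z_1=2
gen 1: Z_1=2, draws=[2, 1], offspring=[3, 1], Z_2=4
gen 2: Z_2=4, draws=[0, 1, 1, 0], offspring=[1, 1, 1, 1], Z_3=4

4


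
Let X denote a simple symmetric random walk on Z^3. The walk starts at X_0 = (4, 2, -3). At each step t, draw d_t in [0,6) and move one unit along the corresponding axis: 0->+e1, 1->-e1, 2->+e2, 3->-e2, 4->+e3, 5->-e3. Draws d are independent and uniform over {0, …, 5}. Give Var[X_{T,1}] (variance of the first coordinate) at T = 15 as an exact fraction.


Outcome values over d=0..5: [1, -1, 0, 0, 0, 0]
Σy = 0, Σy² = 2, M = 6
μ = 0/6 = 0,  σ² = 2/6 − (0)² = 1/3
Independent increments: Var[X_15] = 15·σ² = 15·(1/3) = 5

5


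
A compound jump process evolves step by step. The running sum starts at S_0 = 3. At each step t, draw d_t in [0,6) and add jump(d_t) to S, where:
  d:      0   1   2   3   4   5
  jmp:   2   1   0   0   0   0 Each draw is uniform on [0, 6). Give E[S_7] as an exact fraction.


13/2

Outcome values over d=0..5: [2, 1, 0, 0, 0, 0]
Σy = 3, Σy² = 5, M = 6
μ = 3/6 = 1/2,  σ² = 5/6 − (1/2)² = 7/12
E[S_7] = 3 + 7·(1/2) = 13/2


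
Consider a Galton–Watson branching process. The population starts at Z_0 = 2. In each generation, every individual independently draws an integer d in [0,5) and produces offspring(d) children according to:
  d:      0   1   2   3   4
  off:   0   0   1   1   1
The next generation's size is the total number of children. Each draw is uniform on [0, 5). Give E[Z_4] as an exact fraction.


162/625

Outcome values over d=0..4: [0, 0, 1, 1, 1]
Σy = 3, Σy² = 3, M = 5
μ = 3/5 = 3/5,  σ² = 3/5 − (3/5)² = 6/25
E[Z_0] = 2
E[Z_1] = 3/5·E[Z_0] = 6/5
E[Z_2] = 3/5·E[Z_1] = 18/25
E[Z_3] = 3/5·E[Z_2] = 54/125
E[Z_4] = 3/5·E[Z_3] = 162/625


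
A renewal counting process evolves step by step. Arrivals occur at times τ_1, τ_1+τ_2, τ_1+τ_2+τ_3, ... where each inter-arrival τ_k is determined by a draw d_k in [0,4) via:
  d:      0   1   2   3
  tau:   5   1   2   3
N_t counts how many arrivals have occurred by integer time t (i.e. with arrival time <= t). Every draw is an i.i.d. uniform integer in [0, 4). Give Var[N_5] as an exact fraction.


Inter-arrival values over d=0..3: [5, 1, 2, 3]
Each d has probability 1/4, so the pmf of τ is: f(1) = 1/4, f(2) = 1/4, f(3) = 1/4, f(5) = 1/4
Let p_n(j) = P(N_n = j), with p_0 = [1]. Condition on τ_1: p_n(0) = P(τ > n), and for j >= 1, p_n(j) = Σ_{k<=n} f(k)·p_{n−k}(j−1)
p_1 = [3/4, 1/4]  (j = 0..1)
p_2 = [1/2, 7/16, 1/16]  (j = 0..2)
p_3 = [1/4, 9/16, 11/64, 1/64]  (j = 0..3)
p_4 = [1/4, 3/8, 5/16, 15/256, 1/256]  (j = 0..4)
p_5 = [0, 1/2, 11/32, 35/256, 19/1024, 1/1024]  (j = 0..5)
E[N_5] = Σ j·p_5(j) = 1717/1024;  E[N_5²] = Σ j²·p_5(j) = 3509/1024
Var[N_5] = 3509/1024 − (1717/1024)² = 645127/1048576

645127/1048576


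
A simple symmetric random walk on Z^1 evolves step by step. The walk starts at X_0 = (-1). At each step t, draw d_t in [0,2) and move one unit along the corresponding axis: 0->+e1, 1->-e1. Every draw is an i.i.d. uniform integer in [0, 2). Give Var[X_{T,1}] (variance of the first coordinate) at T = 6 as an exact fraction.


Outcome values over d=0..1: [1, -1]
Σy = 0, Σy² = 2, M = 2
μ = 0/2 = 0,  σ² = 2/2 − (0)² = 1
Independent increments: Var[X_6] = 6·σ² = 6·(1) = 6

6


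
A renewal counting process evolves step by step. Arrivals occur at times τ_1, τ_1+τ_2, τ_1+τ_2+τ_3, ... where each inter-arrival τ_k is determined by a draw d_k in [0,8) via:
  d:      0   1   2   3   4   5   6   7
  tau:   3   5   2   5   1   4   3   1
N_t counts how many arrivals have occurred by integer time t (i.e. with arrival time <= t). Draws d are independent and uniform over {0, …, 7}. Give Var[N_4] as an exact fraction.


Inter-arrival values over d=0..7: [3, 5, 2, 5, 1, 4, 3, 1]
Each d has probability 1/8, so the pmf of τ is: f(1) = 1/4, f(2) = 1/8, f(3) = 1/4, f(4) = 1/8, f(5) = 1/4
Let p_n(j) = P(N_n = j), with p_0 = [1]. Condition on τ_1: p_n(0) = P(τ > n), and for j >= 1, p_n(j) = Σ_{k<=n} f(k)·p_{n−k}(j−1)
p_1 = [3/4, 1/4]  (j = 0..1)
p_2 = [5/8, 5/16, 1/16]  (j = 0..2)
p_3 = [3/8, 1/2, 7/64, 1/64]  (j = 0..3)
p_4 = [1/4, 31/64, 29/128, 9/256, 1/256]  (j = 0..4)
E[N_4] = Σ j·p_4(j) = 271/256;  E[N_4²] = Σ j²·p_4(j) = 453/256
Var[N_4] = 453/256 − (271/256)² = 42527/65536

42527/65536


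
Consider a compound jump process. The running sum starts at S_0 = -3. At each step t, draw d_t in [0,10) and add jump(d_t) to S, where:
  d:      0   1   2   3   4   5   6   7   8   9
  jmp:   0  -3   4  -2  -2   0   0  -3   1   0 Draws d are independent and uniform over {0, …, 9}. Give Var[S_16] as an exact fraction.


324/5

Outcome values over d=0..9: [0, -3, 4, -2, -2, 0, 0, -3, 1, 0]
Σy = -5, Σy² = 43, M = 10
μ = -5/10 = -1/2,  σ² = 43/10 − (-1/2)² = 81/20
Independent increments: Var[S_16] = 16·σ² = 16·(81/20) = 324/5


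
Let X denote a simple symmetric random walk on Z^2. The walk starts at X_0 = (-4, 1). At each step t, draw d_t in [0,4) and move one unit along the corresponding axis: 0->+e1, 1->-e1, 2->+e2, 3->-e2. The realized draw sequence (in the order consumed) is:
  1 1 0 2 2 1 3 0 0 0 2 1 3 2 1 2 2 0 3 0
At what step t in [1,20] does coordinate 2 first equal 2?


4

t=0: X=(-4, 1), d=1 → -e1, X_1=(-5, 1)
t=1: X=(-5, 1), d=1 → -e1, X_2=(-6, 1)
t=2: X=(-6, 1), d=0 → +e1, X_3=(-5, 1)
t=3: X=(-5, 1), d=2 → +e2, X_4=(-5, 2)
t=4: X=(-5, 2), d=2 → +e2, X_5=(-5, 3)
t=5: X=(-5, 3), d=1 → -e1, X_6=(-6, 3)
t=6: X=(-6, 3), d=3 → -e2, X_7=(-6, 2)
t=7: X=(-6, 2), d=0 → +e1, X_8=(-5, 2)
t=8: X=(-5, 2), d=0 → +e1, X_9=(-4, 2)
t=9: X=(-4, 2), d=0 → +e1, X_10=(-3, 2)
t=10: X=(-3, 2), d=2 → +e2, X_11=(-3, 3)
t=11: X=(-3, 3), d=1 → -e1, X_12=(-4, 3)
t=12: X=(-4, 3), d=3 → -e2, X_13=(-4, 2)
t=13: X=(-4, 2), d=2 → +e2, X_14=(-4, 3)
t=14: X=(-4, 3), d=1 → -e1, X_15=(-5, 3)
t=15: X=(-5, 3), d=2 → +e2, X_16=(-5, 4)
t=16: X=(-5, 4), d=2 → +e2, X_17=(-5, 5)
t=17: X=(-5, 5), d=0 → +e1, X_18=(-4, 5)
t=18: X=(-4, 5), d=3 → -e2, X_19=(-4, 4)
t=19: X=(-4, 4), d=0 → +e1, X_20=(-3, 4)


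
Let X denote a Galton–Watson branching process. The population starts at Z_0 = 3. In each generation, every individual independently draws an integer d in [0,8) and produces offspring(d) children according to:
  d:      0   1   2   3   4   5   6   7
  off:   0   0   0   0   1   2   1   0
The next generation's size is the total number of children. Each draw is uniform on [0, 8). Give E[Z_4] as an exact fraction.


Outcome values over d=0..7: [0, 0, 0, 0, 1, 2, 1, 0]
Σy = 4, Σy² = 6, M = 8
μ = 4/8 = 1/2,  σ² = 6/8 − (1/2)² = 1/2
E[Z_0] = 3
E[Z_1] = 1/2·E[Z_0] = 3/2
E[Z_2] = 1/2·E[Z_1] = 3/4
E[Z_3] = 1/2·E[Z_2] = 3/8
E[Z_4] = 1/2·E[Z_3] = 3/16

3/16


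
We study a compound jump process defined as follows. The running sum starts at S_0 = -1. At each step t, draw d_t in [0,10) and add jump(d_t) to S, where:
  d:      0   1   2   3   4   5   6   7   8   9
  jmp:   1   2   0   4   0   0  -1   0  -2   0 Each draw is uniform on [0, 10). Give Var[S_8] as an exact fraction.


Outcome values over d=0..9: [1, 2, 0, 4, 0, 0, -1, 0, -2, 0]
Σy = 4, Σy² = 26, M = 10
μ = 4/10 = 2/5,  σ² = 26/10 − (2/5)² = 61/25
Independent increments: Var[S_8] = 8·σ² = 8·(61/25) = 488/25

488/25


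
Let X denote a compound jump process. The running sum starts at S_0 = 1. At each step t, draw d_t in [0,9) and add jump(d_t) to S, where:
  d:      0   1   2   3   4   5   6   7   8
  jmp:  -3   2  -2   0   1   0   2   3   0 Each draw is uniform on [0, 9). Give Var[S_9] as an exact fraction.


30

Outcome values over d=0..8: [-3, 2, -2, 0, 1, 0, 2, 3, 0]
Σy = 3, Σy² = 31, M = 9
μ = 3/9 = 1/3,  σ² = 31/9 − (1/3)² = 10/3
Independent increments: Var[S_9] = 9·σ² = 9·(10/3) = 30


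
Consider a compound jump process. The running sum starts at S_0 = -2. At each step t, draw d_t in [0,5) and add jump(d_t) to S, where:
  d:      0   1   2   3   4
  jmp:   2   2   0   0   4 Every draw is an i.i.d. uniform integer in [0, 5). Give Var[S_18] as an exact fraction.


Outcome values over d=0..4: [2, 2, 0, 0, 4]
Σy = 8, Σy² = 24, M = 5
μ = 8/5 = 8/5,  σ² = 24/5 − (8/5)² = 56/25
Independent increments: Var[S_18] = 18·σ² = 18·(56/25) = 1008/25

1008/25


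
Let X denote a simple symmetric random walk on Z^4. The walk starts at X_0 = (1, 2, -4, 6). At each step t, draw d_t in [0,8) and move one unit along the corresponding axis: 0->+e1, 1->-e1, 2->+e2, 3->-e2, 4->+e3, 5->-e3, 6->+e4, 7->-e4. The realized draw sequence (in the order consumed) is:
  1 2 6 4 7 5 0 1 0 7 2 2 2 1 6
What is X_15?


(0, 6, -4, 6)

t=0: X=(1, 2, -4, 6), d=1 → -e1, X_1=(0, 2, -4, 6)
t=1: X=(0, 2, -4, 6), d=2 → +e2, X_2=(0, 3, -4, 6)
t=2: X=(0, 3, -4, 6), d=6 → +e4, X_3=(0, 3, -4, 7)
t=3: X=(0, 3, -4, 7), d=4 → +e3, X_4=(0, 3, -3, 7)
t=4: X=(0, 3, -3, 7), d=7 → -e4, X_5=(0, 3, -3, 6)
t=5: X=(0, 3, -3, 6), d=5 → -e3, X_6=(0, 3, -4, 6)
t=6: X=(0, 3, -4, 6), d=0 → +e1, X_7=(1, 3, -4, 6)
t=7: X=(1, 3, -4, 6), d=1 → -e1, X_8=(0, 3, -4, 6)
t=8: X=(0, 3, -4, 6), d=0 → +e1, X_9=(1, 3, -4, 6)
t=9: X=(1, 3, -4, 6), d=7 → -e4, X_10=(1, 3, -4, 5)
t=10: X=(1, 3, -4, 5), d=2 → +e2, X_11=(1, 4, -4, 5)
t=11: X=(1, 4, -4, 5), d=2 → +e2, X_12=(1, 5, -4, 5)
t=12: X=(1, 5, -4, 5), d=2 → +e2, X_13=(1, 6, -4, 5)
t=13: X=(1, 6, -4, 5), d=1 → -e1, X_14=(0, 6, -4, 5)
t=14: X=(0, 6, -4, 5), d=6 → +e4, X_15=(0, 6, -4, 6)


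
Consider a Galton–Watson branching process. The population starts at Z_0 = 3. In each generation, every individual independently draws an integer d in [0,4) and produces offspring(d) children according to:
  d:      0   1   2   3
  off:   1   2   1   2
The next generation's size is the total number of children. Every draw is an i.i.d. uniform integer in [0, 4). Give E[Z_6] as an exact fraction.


2187/64

Outcome values over d=0..3: [1, 2, 1, 2]
Σy = 6, Σy² = 10, M = 4
μ = 6/4 = 3/2,  σ² = 10/4 − (3/2)² = 1/4
E[Z_0] = 3
E[Z_1] = 3/2·E[Z_0] = 9/2
E[Z_2] = 3/2·E[Z_1] = 27/4
E[Z_3] = 3/2·E[Z_2] = 81/8
E[Z_4] = 3/2·E[Z_3] = 243/16
E[Z_5] = 3/2·E[Z_4] = 729/32
E[Z_6] = 3/2·E[Z_5] = 2187/64


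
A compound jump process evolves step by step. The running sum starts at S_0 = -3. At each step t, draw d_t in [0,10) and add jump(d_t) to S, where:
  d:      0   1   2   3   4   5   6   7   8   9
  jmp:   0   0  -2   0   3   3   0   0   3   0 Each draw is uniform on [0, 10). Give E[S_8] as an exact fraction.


13/5

Outcome values over d=0..9: [0, 0, -2, 0, 3, 3, 0, 0, 3, 0]
Σy = 7, Σy² = 31, M = 10
μ = 7/10 = 7/10,  σ² = 31/10 − (7/10)² = 261/100
E[S_8] = -3 + 8·(7/10) = 13/5


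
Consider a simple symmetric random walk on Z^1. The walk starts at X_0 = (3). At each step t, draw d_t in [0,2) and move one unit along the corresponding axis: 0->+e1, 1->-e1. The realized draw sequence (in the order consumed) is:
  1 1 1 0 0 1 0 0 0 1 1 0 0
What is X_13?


t=0: X=(3), d=1 → -e1, X_1=(2)
t=1: X=(2), d=1 → -e1, X_2=(1)
t=2: X=(1), d=1 → -e1, X_3=(0)
t=3: X=(0), d=0 → +e1, X_4=(1)
t=4: X=(1), d=0 → +e1, X_5=(2)
t=5: X=(2), d=1 → -e1, X_6=(1)
t=6: X=(1), d=0 → +e1, X_7=(2)
t=7: X=(2), d=0 → +e1, X_8=(3)
t=8: X=(3), d=0 → +e1, X_9=(4)
t=9: X=(4), d=1 → -e1, X_10=(3)
t=10: X=(3), d=1 → -e1, X_11=(2)
t=11: X=(2), d=0 → +e1, X_12=(3)
t=12: X=(3), d=0 → +e1, X_13=(4)

(4)


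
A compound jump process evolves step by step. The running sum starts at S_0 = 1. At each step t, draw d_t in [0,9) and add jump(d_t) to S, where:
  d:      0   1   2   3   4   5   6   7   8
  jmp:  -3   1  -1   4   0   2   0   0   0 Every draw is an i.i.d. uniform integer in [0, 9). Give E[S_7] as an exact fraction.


Outcome values over d=0..8: [-3, 1, -1, 4, 0, 2, 0, 0, 0]
Σy = 3, Σy² = 31, M = 9
μ = 3/9 = 1/3,  σ² = 31/9 − (1/3)² = 10/3
E[S_7] = 1 + 7·(1/3) = 10/3

10/3


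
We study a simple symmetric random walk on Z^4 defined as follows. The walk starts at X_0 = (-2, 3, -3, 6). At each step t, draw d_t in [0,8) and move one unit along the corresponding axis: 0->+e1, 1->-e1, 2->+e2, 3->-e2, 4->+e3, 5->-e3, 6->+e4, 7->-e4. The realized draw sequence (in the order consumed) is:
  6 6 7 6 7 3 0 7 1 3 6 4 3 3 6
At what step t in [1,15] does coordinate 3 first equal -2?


12

t=0: X=(-2, 3, -3, 6), d=6 → +e4, X_1=(-2, 3, -3, 7)
t=1: X=(-2, 3, -3, 7), d=6 → +e4, X_2=(-2, 3, -3, 8)
t=2: X=(-2, 3, -3, 8), d=7 → -e4, X_3=(-2, 3, -3, 7)
t=3: X=(-2, 3, -3, 7), d=6 → +e4, X_4=(-2, 3, -3, 8)
t=4: X=(-2, 3, -3, 8), d=7 → -e4, X_5=(-2, 3, -3, 7)
t=5: X=(-2, 3, -3, 7), d=3 → -e2, X_6=(-2, 2, -3, 7)
t=6: X=(-2, 2, -3, 7), d=0 → +e1, X_7=(-1, 2, -3, 7)
t=7: X=(-1, 2, -3, 7), d=7 → -e4, X_8=(-1, 2, -3, 6)
t=8: X=(-1, 2, -3, 6), d=1 → -e1, X_9=(-2, 2, -3, 6)
t=9: X=(-2, 2, -3, 6), d=3 → -e2, X_10=(-2, 1, -3, 6)
t=10: X=(-2, 1, -3, 6), d=6 → +e4, X_11=(-2, 1, -3, 7)
t=11: X=(-2, 1, -3, 7), d=4 → +e3, X_12=(-2, 1, -2, 7)
t=12: X=(-2, 1, -2, 7), d=3 → -e2, X_13=(-2, 0, -2, 7)
t=13: X=(-2, 0, -2, 7), d=3 → -e2, X_14=(-2, -1, -2, 7)
t=14: X=(-2, -1, -2, 7), d=6 → +e4, X_15=(-2, -1, -2, 8)


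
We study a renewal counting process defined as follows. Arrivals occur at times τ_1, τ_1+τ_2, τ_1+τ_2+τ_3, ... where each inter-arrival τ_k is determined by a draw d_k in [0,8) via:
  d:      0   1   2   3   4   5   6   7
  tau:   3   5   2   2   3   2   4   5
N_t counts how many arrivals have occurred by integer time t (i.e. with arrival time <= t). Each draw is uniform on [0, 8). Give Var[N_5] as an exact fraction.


Inter-arrival values over d=0..7: [3, 5, 2, 2, 3, 2, 4, 5]
Each d has probability 1/8, so the pmf of τ is: f(2) = 3/8, f(3) = 1/4, f(4) = 1/8, f(5) = 1/4
Let p_n(j) = P(N_n = j), with p_0 = [1]. Condition on τ_1: p_n(0) = P(τ > n), and for j >= 1, p_n(j) = Σ_{k<=n} f(k)·p_{n−k}(j−1)
p_1 = [1]  (j = 0)
p_2 = [5/8, 3/8]  (j = 0..1)
p_3 = [3/8, 5/8]  (j = 0..1)
p_4 = [1/4, 39/64, 9/64]  (j = 0..2)
p_5 = [0, 43/64, 21/64]  (j = 0..2)
E[N_5] = Σ j·p_5(j) = 85/64;  E[N_5²] = Σ j²·p_5(j) = 127/64
Var[N_5] = 127/64 − (85/64)² = 903/4096

903/4096


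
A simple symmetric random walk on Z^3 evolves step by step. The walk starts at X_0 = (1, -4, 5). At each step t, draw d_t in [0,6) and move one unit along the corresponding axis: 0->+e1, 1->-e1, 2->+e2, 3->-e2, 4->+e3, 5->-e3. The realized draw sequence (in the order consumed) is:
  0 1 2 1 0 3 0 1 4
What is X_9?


(1, -4, 6)

t=0: X=(1, -4, 5), d=0 → +e1, X_1=(2, -4, 5)
t=1: X=(2, -4, 5), d=1 → -e1, X_2=(1, -4, 5)
t=2: X=(1, -4, 5), d=2 → +e2, X_3=(1, -3, 5)
t=3: X=(1, -3, 5), d=1 → -e1, X_4=(0, -3, 5)
t=4: X=(0, -3, 5), d=0 → +e1, X_5=(1, -3, 5)
t=5: X=(1, -3, 5), d=3 → -e2, X_6=(1, -4, 5)
t=6: X=(1, -4, 5), d=0 → +e1, X_7=(2, -4, 5)
t=7: X=(2, -4, 5), d=1 → -e1, X_8=(1, -4, 5)
t=8: X=(1, -4, 5), d=4 → +e3, X_9=(1, -4, 6)


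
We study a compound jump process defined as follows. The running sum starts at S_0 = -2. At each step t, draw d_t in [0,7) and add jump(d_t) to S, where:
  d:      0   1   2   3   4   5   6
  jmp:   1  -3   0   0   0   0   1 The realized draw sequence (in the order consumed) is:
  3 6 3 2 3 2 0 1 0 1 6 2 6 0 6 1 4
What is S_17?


-4

t=0: S=-2, d=3, jump=0, S_1=-2
t=1: S=-2, d=6, jump=1, S_2=-1
t=2: S=-1, d=3, jump=0, S_3=-1
t=3: S=-1, d=2, jump=0, S_4=-1
t=4: S=-1, d=3, jump=0, S_5=-1
t=5: S=-1, d=2, jump=0, S_6=-1
t=6: S=-1, d=0, jump=1, S_7=0
t=7: S=0, d=1, jump=-3, S_8=-3
t=8: S=-3, d=0, jump=1, S_9=-2
t=9: S=-2, d=1, jump=-3, S_10=-5
t=10: S=-5, d=6, jump=1, S_11=-4
t=11: S=-4, d=2, jump=0, S_12=-4
t=12: S=-4, d=6, jump=1, S_13=-3
t=13: S=-3, d=0, jump=1, S_14=-2
t=14: S=-2, d=6, jump=1, S_15=-1
t=15: S=-1, d=1, jump=-3, S_16=-4
t=16: S=-4, d=4, jump=0, S_17=-4


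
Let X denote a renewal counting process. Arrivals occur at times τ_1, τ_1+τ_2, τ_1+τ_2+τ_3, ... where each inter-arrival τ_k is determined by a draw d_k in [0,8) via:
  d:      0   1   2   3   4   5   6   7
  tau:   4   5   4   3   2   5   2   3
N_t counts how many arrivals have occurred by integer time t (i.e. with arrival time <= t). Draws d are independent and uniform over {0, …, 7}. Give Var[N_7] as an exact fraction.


87/256

Inter-arrival values over d=0..7: [4, 5, 4, 3, 2, 5, 2, 3]
Each d has probability 1/8, so the pmf of τ is: f(2) = 1/4, f(3) = 1/4, f(4) = 1/4, f(5) = 1/4
Let p_n(j) = P(N_n = j), with p_0 = [1]. Condition on τ_1: p_n(0) = P(τ > n), and for j >= 1, p_n(j) = Σ_{k<=n} f(k)·p_{n−k}(j−1)
p_1 = [1]  (j = 0)
p_2 = [3/4, 1/4]  (j = 0..1)
p_3 = [1/2, 1/2]  (j = 0..1)
p_4 = [1/4, 11/16, 1/16]  (j = 0..2)
p_5 = [0, 13/16, 3/16]  (j = 0..2)
p_6 = [0, 5/8, 23/64, 1/64]  (j = 0..3)
p_7 = [0, 3/8, 9/16, 1/16]  (j = 0..3)
E[N_7] = Σ j·p_7(j) = 27/16;  E[N_7²] = Σ j²·p_7(j) = 51/16
Var[N_7] = 51/16 − (27/16)² = 87/256


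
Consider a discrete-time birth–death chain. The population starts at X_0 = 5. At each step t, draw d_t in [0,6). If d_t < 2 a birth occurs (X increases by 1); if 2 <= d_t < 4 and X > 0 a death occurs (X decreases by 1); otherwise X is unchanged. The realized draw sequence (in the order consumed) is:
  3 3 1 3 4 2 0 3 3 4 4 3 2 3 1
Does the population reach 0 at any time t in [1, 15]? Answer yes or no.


t=0: X=5, d=3 → death, X_1=4
t=1: X=4, d=3 → death, X_2=3
t=2: X=3, d=1 → birth, X_3=4
t=3: X=4, d=3 → death, X_4=3
t=4: X=3, d=4 → hold, X_5=3
t=5: X=3, d=2 → death, X_6=2
t=6: X=2, d=0 → birth, X_7=3
t=7: X=3, d=3 → death, X_8=2
t=8: X=2, d=3 → death, X_9=1
t=9: X=1, d=4 → hold, X_10=1
t=10: X=1, d=4 → hold, X_11=1
t=11: X=1, d=3 → death, X_12=0
t=12: X=0, d=2 → hold, X_13=0
t=13: X=0, d=3 → hold, X_14=0
t=14: X=0, d=1 → birth, X_15=1

yes


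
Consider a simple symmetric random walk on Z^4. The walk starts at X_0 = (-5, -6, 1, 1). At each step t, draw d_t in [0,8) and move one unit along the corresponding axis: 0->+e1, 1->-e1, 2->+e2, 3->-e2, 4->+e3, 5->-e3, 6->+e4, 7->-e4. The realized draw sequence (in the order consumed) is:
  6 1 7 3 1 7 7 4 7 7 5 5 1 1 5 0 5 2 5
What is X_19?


t=0: X=(-5, -6, 1, 1), d=6 → +e4, X_1=(-5, -6, 1, 2)
t=1: X=(-5, -6, 1, 2), d=1 → -e1, X_2=(-6, -6, 1, 2)
t=2: X=(-6, -6, 1, 2), d=7 → -e4, X_3=(-6, -6, 1, 1)
t=3: X=(-6, -6, 1, 1), d=3 → -e2, X_4=(-6, -7, 1, 1)
t=4: X=(-6, -7, 1, 1), d=1 → -e1, X_5=(-7, -7, 1, 1)
t=5: X=(-7, -7, 1, 1), d=7 → -e4, X_6=(-7, -7, 1, 0)
t=6: X=(-7, -7, 1, 0), d=7 → -e4, X_7=(-7, -7, 1, -1)
t=7: X=(-7, -7, 1, -1), d=4 → +e3, X_8=(-7, -7, 2, -1)
t=8: X=(-7, -7, 2, -1), d=7 → -e4, X_9=(-7, -7, 2, -2)
t=9: X=(-7, -7, 2, -2), d=7 → -e4, X_10=(-7, -7, 2, -3)
t=10: X=(-7, -7, 2, -3), d=5 → -e3, X_11=(-7, -7, 1, -3)
t=11: X=(-7, -7, 1, -3), d=5 → -e3, X_12=(-7, -7, 0, -3)
t=12: X=(-7, -7, 0, -3), d=1 → -e1, X_13=(-8, -7, 0, -3)
t=13: X=(-8, -7, 0, -3), d=1 → -e1, X_14=(-9, -7, 0, -3)
t=14: X=(-9, -7, 0, -3), d=5 → -e3, X_15=(-9, -7, -1, -3)
t=15: X=(-9, -7, -1, -3), d=0 → +e1, X_16=(-8, -7, -1, -3)
t=16: X=(-8, -7, -1, -3), d=5 → -e3, X_17=(-8, -7, -2, -3)
t=17: X=(-8, -7, -2, -3), d=2 → +e2, X_18=(-8, -6, -2, -3)
t=18: X=(-8, -6, -2, -3), d=5 → -e3, X_19=(-8, -6, -3, -3)

(-8, -6, -3, -3)


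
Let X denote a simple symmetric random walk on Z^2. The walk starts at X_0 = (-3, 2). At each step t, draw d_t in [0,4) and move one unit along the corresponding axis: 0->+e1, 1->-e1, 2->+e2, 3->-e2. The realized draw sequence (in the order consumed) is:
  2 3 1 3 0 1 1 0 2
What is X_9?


(-4, 2)

t=0: X=(-3, 2), d=2 → +e2, X_1=(-3, 3)
t=1: X=(-3, 3), d=3 → -e2, X_2=(-3, 2)
t=2: X=(-3, 2), d=1 → -e1, X_3=(-4, 2)
t=3: X=(-4, 2), d=3 → -e2, X_4=(-4, 1)
t=4: X=(-4, 1), d=0 → +e1, X_5=(-3, 1)
t=5: X=(-3, 1), d=1 → -e1, X_6=(-4, 1)
t=6: X=(-4, 1), d=1 → -e1, X_7=(-5, 1)
t=7: X=(-5, 1), d=0 → +e1, X_8=(-4, 1)
t=8: X=(-4, 1), d=2 → +e2, X_9=(-4, 2)


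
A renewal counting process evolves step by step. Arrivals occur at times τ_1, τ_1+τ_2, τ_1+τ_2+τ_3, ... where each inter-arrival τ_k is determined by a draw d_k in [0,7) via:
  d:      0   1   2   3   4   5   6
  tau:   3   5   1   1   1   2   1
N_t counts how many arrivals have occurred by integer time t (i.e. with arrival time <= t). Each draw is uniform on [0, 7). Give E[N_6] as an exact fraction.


353424/117649

Inter-arrival values over d=0..6: [3, 5, 1, 1, 1, 2, 1]
Each d has probability 1/7, so the pmf of τ is: f(1) = 4/7, f(2) = 1/7, f(3) = 1/7, f(5) = 1/7
Renewal equation for m(n) = E[N_n]: condition on τ_1 = k (if k <= n, one arrival plus a fresh copy on the remaining n−k steps): m(n) = F(n) + Σ_{k<=n} f(k)·m(n−k), where F(n) = P(τ <= n) and m(0) = 0
m(1) = F(1) = 4/7
m(2) = F(2) + f(1)·m(1) = 5/7 + 4/7·4/7 = 51/49
m(3) = F(3) + f(1)·m(2) + f(2)·m(1) = 6/7 + 4/7·51/49 + 1/7·4/7 = 526/343
m(4) = F(4) + f(1)·m(3) + f(2)·m(2) + f(3)·m(1) = 6/7 + 4/7·526/343 + 1/7·51/49 + 1/7·4/7 = 4715/2401
m(5) = F(5) + f(1)·m(4) + f(2)·m(3) + f(3)·m(2) = 1 + 4/7·4715/2401 + 1/7·526/343 + 1/7·51/49 = 41848/16807
m(6) = F(6) + f(1)·m(5) + f(2)·m(4) + f(3)·m(3) + f(5)·m(1) = 1 + 4/7·41848/16807 + 1/7·4715/2401 + 1/7·526/343 + 1/7·4/7 = 353424/117649
E[N_6] = m(6) = 353424/117649
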